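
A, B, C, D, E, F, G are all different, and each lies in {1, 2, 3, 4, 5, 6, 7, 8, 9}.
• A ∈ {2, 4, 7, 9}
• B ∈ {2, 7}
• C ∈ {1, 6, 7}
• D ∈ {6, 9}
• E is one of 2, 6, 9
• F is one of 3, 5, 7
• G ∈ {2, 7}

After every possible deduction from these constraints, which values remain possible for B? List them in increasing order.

B and G share exactly the 2 values {2, 7}; by pigeonhole those values go to them, so strike 2, 7 from A, C, E, F.
D and E between them cover only {6, 9} — a naked pair. Remove those values from A, C.
A has just one choice, so A = 4.
That leaves C = 1.
No further eliminations apply; B can still be any of 2, 7.

2, 7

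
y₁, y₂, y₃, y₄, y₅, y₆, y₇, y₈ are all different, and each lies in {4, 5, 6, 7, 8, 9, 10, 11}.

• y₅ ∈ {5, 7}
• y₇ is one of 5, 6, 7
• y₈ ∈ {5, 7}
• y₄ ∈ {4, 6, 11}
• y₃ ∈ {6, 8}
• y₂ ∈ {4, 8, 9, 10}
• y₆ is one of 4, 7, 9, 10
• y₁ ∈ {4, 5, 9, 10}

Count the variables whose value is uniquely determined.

Among the 8 variables, 11 fits only y₄ (and all 8 values in {4, 5, 6, 7, 8, 9, 10, 11} must be used), so y₄ = 11.
The 2 variables y₅ and y₈ are confined to {5, 7}, which locks those values in; drop them from y₁, y₆, y₇.
y₇'s domain is down to {6}, so y₇ = 6. So y₃ can't be 6.
y₃ must be 8 (only option left). Remove 8 from y₂.
Determined: y₃=8, y₄=11, y₇=6. The other variables each still have more than one consistent value. That makes 3.

3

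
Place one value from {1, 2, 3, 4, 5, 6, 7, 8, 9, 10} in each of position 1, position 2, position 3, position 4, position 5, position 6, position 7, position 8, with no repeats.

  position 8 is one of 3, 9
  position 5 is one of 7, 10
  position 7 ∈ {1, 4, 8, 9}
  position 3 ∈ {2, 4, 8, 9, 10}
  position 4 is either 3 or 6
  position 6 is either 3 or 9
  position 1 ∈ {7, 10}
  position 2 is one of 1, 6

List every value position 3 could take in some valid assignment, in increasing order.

2, 4, 8

position 1 and position 5 share exactly the 2 values {7, 10}; by pigeonhole those values go to them, so strike 7, 10 from position 3.
position 6 and position 8 share exactly the 2 values {3, 9}; by pigeonhole those values go to them, so strike 3, 9 from position 3, position 4, position 7.
position 4 must be 6 (only option left). Strike 6 from position 2.
position 2 has just one choice, so position 2 = 1. Remove 1 from position 7.
No further eliminations apply; position 3 can still be any of 2, 4, 8.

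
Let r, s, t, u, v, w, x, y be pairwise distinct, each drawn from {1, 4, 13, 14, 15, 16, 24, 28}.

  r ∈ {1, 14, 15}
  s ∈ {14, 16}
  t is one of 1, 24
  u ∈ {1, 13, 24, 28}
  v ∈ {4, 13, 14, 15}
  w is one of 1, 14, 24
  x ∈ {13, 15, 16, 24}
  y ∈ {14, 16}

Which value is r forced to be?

The 8 variables draw from only 8 values {1, 4, 13, 14, 15, 16, 24, 28}, so each is used; only v can be 4, hence v = 4.
Among the 7 still-open variables, 28 fits only u (and all 7 values in {1, 13, 14, 15, 16, 24, 28} must be used), so u = 28.
Among the 6 still-open variables, 13 fits only x (and all 6 values in {1, 13, 14, 15, 16, 24} must be used), so x = 13.
The 5 still-open variables draw from only 5 values {1, 14, 15, 16, 24}, so each is used; only r can be 15, hence r = 15.

15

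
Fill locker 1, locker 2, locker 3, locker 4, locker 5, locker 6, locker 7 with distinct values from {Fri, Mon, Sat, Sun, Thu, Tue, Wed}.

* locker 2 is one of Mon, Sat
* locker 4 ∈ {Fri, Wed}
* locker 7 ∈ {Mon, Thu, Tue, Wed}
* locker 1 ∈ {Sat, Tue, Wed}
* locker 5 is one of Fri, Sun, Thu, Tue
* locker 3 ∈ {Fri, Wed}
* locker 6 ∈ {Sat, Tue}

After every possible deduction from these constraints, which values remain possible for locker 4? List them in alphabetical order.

The 7 variables together cover exactly {Fri, Mon, Sat, Sun, Thu, Tue, Wed} — 7 values for 7 variables — and Sun appears only in locker 5's list, so locker 5 = Sun.
The 6 still-open variables together cover exactly {Fri, Mon, Sat, Thu, Tue, Wed} — 6 values for 6 variables — and Thu appears only in locker 7's list, so locker 7 = Thu.
Among the 5 still-open variables, Mon fits only locker 2 (and all 5 values in {Fri, Mon, Sat, Tue, Wed} must be used), so locker 2 = Mon.
The 2 variables locker 3 and locker 4 are confined to {Fri, Wed}, which locks those values in; drop them from locker 1.
No further eliminations apply; locker 4 can still be any of Fri, Wed.

Fri, Wed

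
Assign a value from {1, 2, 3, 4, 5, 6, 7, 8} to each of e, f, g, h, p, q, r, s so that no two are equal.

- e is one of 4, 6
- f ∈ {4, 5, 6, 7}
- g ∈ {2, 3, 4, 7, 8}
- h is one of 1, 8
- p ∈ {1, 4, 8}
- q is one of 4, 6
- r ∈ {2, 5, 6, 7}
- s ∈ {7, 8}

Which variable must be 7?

s

The 8 variables draw from only 8 values {1, 2, 3, 4, 5, 6, 7, 8}, so each is used; only g can be 3, hence g = 3.
The 7 still-open variables together cover exactly {1, 2, 4, 5, 6, 7, 8} — 7 values for 7 variables — and 2 appears only in r's list, so r = 2.
Among the 6 still-open variables, 5 fits only f (and all 6 values in {1, 4, 5, 6, 7, 8} must be used), so f = 5.
The 5 still-open variables together cover exactly {1, 4, 6, 7, 8} — 5 values for 5 variables — and 7 appears only in s's list, so s = 7.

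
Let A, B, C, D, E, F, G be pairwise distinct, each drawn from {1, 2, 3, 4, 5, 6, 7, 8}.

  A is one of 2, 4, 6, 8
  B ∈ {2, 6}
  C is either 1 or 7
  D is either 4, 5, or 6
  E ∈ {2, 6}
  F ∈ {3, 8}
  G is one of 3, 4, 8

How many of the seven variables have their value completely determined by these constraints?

1

B and E share exactly the 2 values {2, 6}; by pigeonhole those values go to them, so strike 2, 6 from A, D.
A, F, G between them cover only {3, 4, 8} — a naked triple. Remove those values from D.
D must be 5 (only option left).
Determined: D=5. The other variables each still have more than one consistent value. That makes 1.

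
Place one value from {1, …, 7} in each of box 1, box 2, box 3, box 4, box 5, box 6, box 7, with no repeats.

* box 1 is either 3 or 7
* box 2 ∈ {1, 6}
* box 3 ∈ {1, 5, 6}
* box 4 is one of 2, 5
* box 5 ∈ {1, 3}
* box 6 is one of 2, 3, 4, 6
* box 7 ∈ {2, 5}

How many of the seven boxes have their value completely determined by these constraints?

3

The 7 variables together cover exactly {1, 2, 3, 4, 5, 6, 7} — 7 values for 7 variables — and 4 appears only in box 6's list, so box 6 = 4.
The 6 still-open variables draw from only 6 values {1, 2, 3, 5, 6, 7}, so each is used; only box 1 can be 7, hence box 1 = 7.
The 5 still-open variables together cover exactly {1, 2, 3, 5, 6} — 5 values for 5 variables — and 3 appears only in box 5's list, so box 5 = 3.
box 4 and box 7 between them cover only {2, 5} — a naked pair. Remove those values from box 3.
Determined: box 1=7, box 5=3, box 6=4. The other boxes each still have more than one consistent value. That makes 3.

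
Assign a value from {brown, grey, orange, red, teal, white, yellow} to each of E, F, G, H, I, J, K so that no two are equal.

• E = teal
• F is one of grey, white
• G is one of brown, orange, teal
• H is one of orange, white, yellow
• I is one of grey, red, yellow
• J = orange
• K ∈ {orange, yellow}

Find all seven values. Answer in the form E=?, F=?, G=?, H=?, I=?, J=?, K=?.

E must be teal (only option left). Strike teal from G.
J's domain is down to {orange}, so J = orange. So G, H, K can't be orange.
K has just one choice, so K = yellow. Eliminate yellow elsewhere: H, I.
That leaves G = brown.
That leaves H = white. Eliminate white elsewhere: F.
F must be grey (only option left). Eliminate grey elsewhere: I.
I's domain is down to {red}, so I = red.

E=teal, F=grey, G=brown, H=white, I=red, J=orange, K=yellow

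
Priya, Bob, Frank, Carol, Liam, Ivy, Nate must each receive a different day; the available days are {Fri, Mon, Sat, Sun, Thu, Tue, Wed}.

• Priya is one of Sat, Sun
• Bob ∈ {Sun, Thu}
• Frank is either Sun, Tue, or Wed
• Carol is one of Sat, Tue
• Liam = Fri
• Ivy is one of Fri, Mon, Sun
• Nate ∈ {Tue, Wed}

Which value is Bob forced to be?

Thu

Liam must be Fri (only option left). So Ivy can't be Fri.
The 6 still-open variables draw from only 6 values {Mon, Sat, Sun, Thu, Tue, Wed}, so each is used; only Ivy can be Mon, hence Ivy = Mon.
Among the 5 still-open variables, Thu fits only Bob (and all 5 values in {Sat, Sun, Thu, Tue, Wed} must be used), so Bob = Thu.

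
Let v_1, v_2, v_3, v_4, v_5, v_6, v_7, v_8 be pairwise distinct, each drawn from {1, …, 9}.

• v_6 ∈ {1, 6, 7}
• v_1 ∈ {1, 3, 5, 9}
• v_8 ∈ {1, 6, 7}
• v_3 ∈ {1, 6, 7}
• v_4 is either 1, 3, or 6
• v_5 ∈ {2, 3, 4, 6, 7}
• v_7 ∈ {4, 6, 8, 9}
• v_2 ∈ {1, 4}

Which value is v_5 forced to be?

The 3 variables v_3, v_6, v_8 are confined to {1, 6, 7}, which locks those values in; drop them from v_1, v_2, v_4, v_5, v_7.
v_2 must be 4 (only option left). So v_5, v_7 can't be 4.
v_4's domain is down to {3}, so v_4 = 3. So v_1, v_5 can't be 3.
So v_5 = 2.

2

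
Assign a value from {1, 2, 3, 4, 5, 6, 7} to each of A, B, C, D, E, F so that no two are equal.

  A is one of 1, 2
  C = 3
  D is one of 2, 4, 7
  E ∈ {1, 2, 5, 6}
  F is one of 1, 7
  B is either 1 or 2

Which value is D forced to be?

C's domain is down to {3}, so C = 3.
A and B between them cover only {1, 2} — a naked pair. Remove those values from D, E, F.
F's domain is down to {7}, so F = 7. Strike 7 from D.
So D = 4.

4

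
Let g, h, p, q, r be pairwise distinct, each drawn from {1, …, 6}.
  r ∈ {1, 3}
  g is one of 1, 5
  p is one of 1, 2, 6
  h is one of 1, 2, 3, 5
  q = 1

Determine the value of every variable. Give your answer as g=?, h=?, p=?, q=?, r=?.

q's domain is down to {1}, so q = 1. Remove 1 from g, h, p, r.
r has just one choice, so r = 3. Strike 3 from h.
g has just one choice, so g = 5. So h can't be 5.
That leaves h = 2. Remove 2 from p.
p must be 6 (only option left).

g=5, h=2, p=6, q=1, r=3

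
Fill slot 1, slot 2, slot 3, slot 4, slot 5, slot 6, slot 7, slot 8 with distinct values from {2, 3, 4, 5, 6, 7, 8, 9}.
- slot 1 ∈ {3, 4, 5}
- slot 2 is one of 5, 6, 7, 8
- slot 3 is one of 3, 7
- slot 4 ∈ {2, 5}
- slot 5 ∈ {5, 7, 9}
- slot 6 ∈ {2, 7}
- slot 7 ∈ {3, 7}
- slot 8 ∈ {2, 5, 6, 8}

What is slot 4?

5

Among the 8 variables, 4 fits only slot 1 (and all 8 values in {2, 3, 4, 5, 6, 7, 8, 9} must be used), so slot 1 = 4.
Among the 7 still-open variables, 9 fits only slot 5 (and all 7 values in {2, 3, 5, 6, 7, 8, 9} must be used), so slot 5 = 9.
The 2 variables slot 3 and slot 7 are confined to {3, 7}, which locks those values in; drop them from slot 2, slot 6.
slot 6 has just one choice, so slot 6 = 2. So slot 4, slot 8 can't be 2.
So slot 4 = 5.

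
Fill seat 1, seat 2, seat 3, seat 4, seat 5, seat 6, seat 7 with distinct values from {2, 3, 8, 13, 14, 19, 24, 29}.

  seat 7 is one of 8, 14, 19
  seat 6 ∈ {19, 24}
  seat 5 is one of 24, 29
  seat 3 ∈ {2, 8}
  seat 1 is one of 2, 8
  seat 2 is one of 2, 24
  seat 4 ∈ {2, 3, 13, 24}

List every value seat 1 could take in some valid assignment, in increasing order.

2, 8

seat 1 and seat 3 share exactly the 2 values {2, 8}; by pigeonhole those values go to them, so strike 2, 8 from seat 2, seat 4, seat 7.
That leaves seat 2 = 24. Remove 24 from seat 4, seat 5, seat 6.
That leaves seat 5 = 29.
seat 6 must be 19 (only option left). Remove 19 from seat 7.
seat 7 must be 14 (only option left).
No further eliminations apply; seat 1 can still be any of 2, 8.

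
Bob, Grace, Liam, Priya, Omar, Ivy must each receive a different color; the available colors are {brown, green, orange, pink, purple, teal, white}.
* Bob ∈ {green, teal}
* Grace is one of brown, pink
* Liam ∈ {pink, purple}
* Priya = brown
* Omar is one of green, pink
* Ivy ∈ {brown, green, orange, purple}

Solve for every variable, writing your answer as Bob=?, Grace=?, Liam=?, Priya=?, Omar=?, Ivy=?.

Bob=teal, Grace=pink, Liam=purple, Priya=brown, Omar=green, Ivy=orange

Priya must be brown (only option left). Strike brown from Grace, Ivy.
Grace's domain is down to {pink}, so Grace = pink. Eliminate pink elsewhere: Liam, Omar.
That leaves Liam = purple. Eliminate purple elsewhere: Ivy.
Omar's domain is down to {green}, so Omar = green. So Bob, Ivy can't be green.
That leaves Ivy = orange.
Bob's domain is down to {teal}, so Bob = teal.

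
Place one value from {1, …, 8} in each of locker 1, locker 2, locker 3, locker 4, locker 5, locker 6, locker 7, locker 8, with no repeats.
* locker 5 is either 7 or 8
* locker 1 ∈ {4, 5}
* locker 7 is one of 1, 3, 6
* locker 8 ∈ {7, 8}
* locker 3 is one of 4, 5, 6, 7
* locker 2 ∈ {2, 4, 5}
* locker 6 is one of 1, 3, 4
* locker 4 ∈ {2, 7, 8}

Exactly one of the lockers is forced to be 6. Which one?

locker 5 and locker 8 between them cover only {7, 8} — a naked pair. Remove those values from locker 3, locker 4.
That leaves locker 4 = 2. Strike 2 from locker 2.
The 2 variables locker 1 and locker 2 are confined to {4, 5}, which locks those values in; drop them from locker 3, locker 6.
So 6 goes to locker 3.

locker 3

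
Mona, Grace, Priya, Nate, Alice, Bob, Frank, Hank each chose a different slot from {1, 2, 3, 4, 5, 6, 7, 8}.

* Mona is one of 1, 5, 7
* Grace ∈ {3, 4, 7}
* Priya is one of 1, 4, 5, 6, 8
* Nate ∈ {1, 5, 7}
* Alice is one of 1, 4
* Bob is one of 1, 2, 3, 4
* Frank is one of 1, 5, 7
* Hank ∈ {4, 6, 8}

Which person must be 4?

Among the 8 variables, 2 fits only Bob (and all 8 values in {1, 2, 3, 4, 5, 6, 7, 8} must be used), so Bob = 2.
The 7 still-open variables together cover exactly {1, 3, 4, 5, 6, 7, 8} — 7 values for 7 variables — and 3 appears only in Grace's list, so Grace = 3.
The 3 variables Mona, Nate, Frank are confined to {1, 5, 7}, which locks those values in; drop them from Priya, Alice.
So 4 goes to Alice.

Alice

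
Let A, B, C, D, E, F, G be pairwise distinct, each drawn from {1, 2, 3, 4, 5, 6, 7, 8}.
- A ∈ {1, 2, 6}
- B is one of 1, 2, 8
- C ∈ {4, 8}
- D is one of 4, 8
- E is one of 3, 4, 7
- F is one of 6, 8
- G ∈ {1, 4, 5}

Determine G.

C and D between them cover only {4, 8} — a naked pair. Remove those values from B, E, F, G.
F has just one choice, so F = 6. Remove 6 from A.
The 2 variables A and B are confined to {1, 2}, which locks those values in; drop them from G.
So G = 5.

5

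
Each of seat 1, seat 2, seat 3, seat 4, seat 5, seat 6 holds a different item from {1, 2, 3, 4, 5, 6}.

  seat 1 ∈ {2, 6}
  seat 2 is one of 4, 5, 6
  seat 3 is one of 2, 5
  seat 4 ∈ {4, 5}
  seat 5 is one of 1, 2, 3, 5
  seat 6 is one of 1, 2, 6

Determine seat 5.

3

The 6 variables draw from only 6 values {1, 2, 3, 4, 5, 6}, so each is used; only seat 5 can be 3, hence seat 5 = 3.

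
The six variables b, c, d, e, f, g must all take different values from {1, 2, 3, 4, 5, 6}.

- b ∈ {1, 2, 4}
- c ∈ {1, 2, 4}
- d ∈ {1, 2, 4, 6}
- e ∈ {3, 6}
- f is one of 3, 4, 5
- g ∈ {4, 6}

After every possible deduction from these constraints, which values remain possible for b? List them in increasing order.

1, 2, 4

The 6 variables together cover exactly {1, 2, 3, 4, 5, 6} — 6 values for 6 variables — and 5 appears only in f's list, so f = 5.
The 5 still-open variables draw from only 5 values {1, 2, 3, 4, 6}, so each is used; only e can be 3, hence e = 3.
No further eliminations apply; b can still be any of 1, 2, 4.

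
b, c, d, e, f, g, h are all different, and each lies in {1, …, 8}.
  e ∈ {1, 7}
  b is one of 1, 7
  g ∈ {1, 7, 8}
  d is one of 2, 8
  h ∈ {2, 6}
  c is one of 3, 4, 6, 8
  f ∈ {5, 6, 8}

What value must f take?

5

b and e between them cover only {1, 7} — a naked pair. Remove those values from g.
That leaves g = 8. Remove 8 from c, d, f.
d has just one choice, so d = 2. Remove 2 from h.
That leaves h = 6. Eliminate 6 elsewhere: c, f.
So f = 5.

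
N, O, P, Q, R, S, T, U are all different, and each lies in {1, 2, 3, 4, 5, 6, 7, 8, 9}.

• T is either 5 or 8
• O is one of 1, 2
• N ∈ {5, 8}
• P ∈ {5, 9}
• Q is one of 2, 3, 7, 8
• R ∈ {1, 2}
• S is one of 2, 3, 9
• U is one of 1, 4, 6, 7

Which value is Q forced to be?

N and T between them cover only {5, 8} — a naked pair. Remove those values from P, Q.
P must be 9 (only option left). Remove 9 from S.
O and R between them cover only {1, 2} — a naked pair. Remove those values from Q, S, U.
S's domain is down to {3}, so S = 3. Eliminate 3 elsewhere: Q.
So Q = 7.

7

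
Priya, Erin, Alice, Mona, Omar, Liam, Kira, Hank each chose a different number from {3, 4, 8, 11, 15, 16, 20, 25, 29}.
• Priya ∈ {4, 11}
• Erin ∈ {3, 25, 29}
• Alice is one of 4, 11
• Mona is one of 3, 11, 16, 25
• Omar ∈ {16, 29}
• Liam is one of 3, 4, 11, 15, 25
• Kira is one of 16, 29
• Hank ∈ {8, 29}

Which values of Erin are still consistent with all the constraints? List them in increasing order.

Among the 8 variables, 8 fits only Hank (and all 8 values in {3, 4, 8, 11, 15, 16, 25, 29} must be used), so Hank = 8.
The 7 still-open variables together cover exactly {3, 4, 11, 15, 16, 25, 29} — 7 values for 7 variables — and 15 appears only in Liam's list, so Liam = 15.
Priya and Alice between them cover only {4, 11} — a naked pair. Remove those values from Mona.
The 2 variables Omar and Kira are confined to {16, 29}, which locks those values in; drop them from Erin, Mona.
No further eliminations apply; Erin can still be any of 3, 25.

3, 25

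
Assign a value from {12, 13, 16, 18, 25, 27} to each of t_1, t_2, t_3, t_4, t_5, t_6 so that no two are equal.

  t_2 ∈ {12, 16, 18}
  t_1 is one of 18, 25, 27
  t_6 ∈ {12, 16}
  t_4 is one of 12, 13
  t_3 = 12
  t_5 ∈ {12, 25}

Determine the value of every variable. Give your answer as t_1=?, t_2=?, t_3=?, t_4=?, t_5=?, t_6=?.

t_3 has just one choice, so t_3 = 12. So t_2, t_4, t_5, t_6 can't be 12.
t_4's domain is down to {13}, so t_4 = 13.
t_5 must be 25 (only option left). Eliminate 25 elsewhere: t_1.
t_6's domain is down to {16}, so t_6 = 16. Eliminate 16 elsewhere: t_2.
t_2 has just one choice, so t_2 = 18. Remove 18 from t_1.
t_1 has just one choice, so t_1 = 27.

t_1=27, t_2=18, t_3=12, t_4=13, t_5=25, t_6=16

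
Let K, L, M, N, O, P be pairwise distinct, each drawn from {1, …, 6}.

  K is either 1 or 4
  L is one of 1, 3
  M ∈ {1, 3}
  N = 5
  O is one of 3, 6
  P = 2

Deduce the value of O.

6

N has just one choice, so N = 5.
P has just one choice, so P = 2.
Among the 4 still-open variables, 4 fits only K (and all 4 values in {1, 3, 4, 6} must be used), so K = 4.
The 3 still-open variables draw from only 3 values {1, 3, 6}, so each is used; only O can be 6, hence O = 6.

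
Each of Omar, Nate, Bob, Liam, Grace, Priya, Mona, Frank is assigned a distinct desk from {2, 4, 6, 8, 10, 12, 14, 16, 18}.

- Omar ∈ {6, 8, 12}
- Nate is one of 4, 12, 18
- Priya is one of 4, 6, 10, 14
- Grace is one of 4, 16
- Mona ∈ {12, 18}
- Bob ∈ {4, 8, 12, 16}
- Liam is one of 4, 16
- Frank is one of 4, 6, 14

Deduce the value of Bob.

The 8 variables draw from only 8 values {4, 6, 8, 10, 12, 14, 16, 18}, so each is used; only Priya can be 10, hence Priya = 10.
Among the 7 still-open variables, 14 fits only Frank (and all 7 values in {4, 6, 8, 12, 14, 16, 18} must be used), so Frank = 14.
The 6 still-open variables draw from only 6 values {4, 6, 8, 12, 16, 18}, so each is used; only Omar can be 6, hence Omar = 6.
The 5 still-open variables together cover exactly {4, 8, 12, 16, 18} — 5 values for 5 variables — and 8 appears only in Bob's list, so Bob = 8.

8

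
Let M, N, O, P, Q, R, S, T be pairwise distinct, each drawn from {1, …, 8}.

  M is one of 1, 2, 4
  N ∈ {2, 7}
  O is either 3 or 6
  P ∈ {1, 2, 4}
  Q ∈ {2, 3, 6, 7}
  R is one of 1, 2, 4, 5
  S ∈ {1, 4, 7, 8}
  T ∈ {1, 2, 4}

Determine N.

7

Among the 8 variables, 5 fits only R (and all 8 values in {1, 2, 3, 4, 5, 6, 7, 8} must be used), so R = 5.
Among the 7 still-open variables, 8 fits only S (and all 7 values in {1, 2, 3, 4, 6, 7, 8} must be used), so S = 8.
The 3 variables M, P, T are confined to {1, 2, 4}, which locks those values in; drop them from N, Q.
So N = 7.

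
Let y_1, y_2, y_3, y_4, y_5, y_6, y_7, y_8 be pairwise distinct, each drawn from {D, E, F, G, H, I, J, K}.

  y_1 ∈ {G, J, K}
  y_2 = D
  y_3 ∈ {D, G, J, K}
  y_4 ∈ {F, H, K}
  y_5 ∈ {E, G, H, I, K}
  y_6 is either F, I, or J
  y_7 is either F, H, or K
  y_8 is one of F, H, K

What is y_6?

y_2 has just one choice, so y_2 = D. So y_3 can't be D.
Among the 7 still-open variables, E fits only y_5 (and all 7 values in {E, F, G, H, I, J, K} must be used), so y_5 = E.
Among the 6 still-open variables, I fits only y_6 (and all 6 values in {F, G, H, I, J, K} must be used), so y_6 = I.

I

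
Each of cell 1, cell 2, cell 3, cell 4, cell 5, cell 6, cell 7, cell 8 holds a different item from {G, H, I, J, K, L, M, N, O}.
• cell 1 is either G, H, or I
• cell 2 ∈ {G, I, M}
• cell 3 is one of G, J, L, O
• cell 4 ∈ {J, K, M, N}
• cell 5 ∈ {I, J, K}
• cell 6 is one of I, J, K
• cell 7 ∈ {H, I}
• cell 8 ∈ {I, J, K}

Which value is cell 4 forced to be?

N

The 3 variables cell 5, cell 6, cell 8 are confined to {I, J, K}, which locks those values in; drop them from cell 1, cell 2, cell 3, cell 4, cell 7.
cell 7 must be H (only option left). Eliminate H elsewhere: cell 1.
That leaves cell 1 = G. So cell 2, cell 3 can't be G.
cell 2's domain is down to {M}, so cell 2 = M. Strike M from cell 4.
So cell 4 = N.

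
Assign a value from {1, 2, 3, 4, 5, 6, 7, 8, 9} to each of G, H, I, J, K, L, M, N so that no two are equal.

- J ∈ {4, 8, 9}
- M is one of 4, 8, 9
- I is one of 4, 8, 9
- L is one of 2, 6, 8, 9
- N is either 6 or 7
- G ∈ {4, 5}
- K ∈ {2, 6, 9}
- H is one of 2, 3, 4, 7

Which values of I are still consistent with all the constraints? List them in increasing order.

4, 8, 9

The 8 variables draw from only 8 values {2, 3, 4, 5, 6, 7, 8, 9}, so each is used; only H can be 3, hence H = 3.
The 7 still-open variables together cover exactly {2, 4, 5, 6, 7, 8, 9} — 7 values for 7 variables — and 5 appears only in G's list, so G = 5.
The 6 still-open variables draw from only 6 values {2, 4, 6, 7, 8, 9}, so each is used; only N can be 7, hence N = 7.
I, J, M share exactly the 3 values {4, 8, 9}; by pigeonhole those values go to them, so strike 4, 8, 9 from K, L.
No further eliminations apply; I can still be any of 4, 8, 9.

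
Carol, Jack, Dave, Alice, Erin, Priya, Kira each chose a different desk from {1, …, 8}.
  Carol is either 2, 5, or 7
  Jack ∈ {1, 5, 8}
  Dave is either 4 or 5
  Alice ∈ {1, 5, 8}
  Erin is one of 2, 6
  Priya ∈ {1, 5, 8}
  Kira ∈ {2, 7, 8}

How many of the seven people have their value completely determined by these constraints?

The 7 variables together cover exactly {1, 2, 4, 5, 6, 7, 8} — 7 values for 7 variables — and 4 appears only in Dave's list, so Dave = 4.
The 6 still-open variables together cover exactly {1, 2, 5, 6, 7, 8} — 6 values for 6 variables — and 6 appears only in Erin's list, so Erin = 6.
Jack, Alice, Priya share exactly the 3 values {1, 5, 8}; by pigeonhole those values go to them, so strike 1, 5, 8 from Carol, Kira.
Determined: Dave=4, Erin=6. The other people each still have more than one consistent value. That makes 2.

2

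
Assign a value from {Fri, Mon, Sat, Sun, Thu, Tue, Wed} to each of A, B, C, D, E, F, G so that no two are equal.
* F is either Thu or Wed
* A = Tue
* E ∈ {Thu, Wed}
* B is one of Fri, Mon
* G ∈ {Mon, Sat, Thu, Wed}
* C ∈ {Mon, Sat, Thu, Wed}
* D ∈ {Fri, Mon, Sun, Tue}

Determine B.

A's domain is down to {Tue}, so A = Tue. Eliminate Tue elsewhere: D.
The 6 still-open variables draw from only 6 values {Fri, Mon, Sat, Sun, Thu, Wed}, so each is used; only D can be Sun, hence D = Sun.
Among the 5 still-open variables, Fri fits only B (and all 5 values in {Fri, Mon, Sat, Thu, Wed} must be used), so B = Fri.

Fri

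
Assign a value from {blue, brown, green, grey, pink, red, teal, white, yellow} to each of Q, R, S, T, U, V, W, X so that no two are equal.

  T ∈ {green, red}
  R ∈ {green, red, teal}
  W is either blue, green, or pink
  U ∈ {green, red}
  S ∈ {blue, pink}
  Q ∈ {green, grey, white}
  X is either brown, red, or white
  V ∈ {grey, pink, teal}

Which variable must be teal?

R

The 8 variables together cover exactly {blue, brown, green, grey, pink, red, teal, white} — 8 values for 8 variables — and brown appears only in X's list, so X = brown.
The 7 still-open variables draw from only 7 values {blue, green, grey, pink, red, teal, white}, so each is used; only Q can be white, hence Q = white.
Among the 6 still-open variables, grey fits only V (and all 6 values in {blue, green, grey, pink, red, teal} must be used), so V = grey.
The 5 still-open variables draw from only 5 values {blue, green, pink, red, teal}, so each is used; only R can be teal, hence R = teal.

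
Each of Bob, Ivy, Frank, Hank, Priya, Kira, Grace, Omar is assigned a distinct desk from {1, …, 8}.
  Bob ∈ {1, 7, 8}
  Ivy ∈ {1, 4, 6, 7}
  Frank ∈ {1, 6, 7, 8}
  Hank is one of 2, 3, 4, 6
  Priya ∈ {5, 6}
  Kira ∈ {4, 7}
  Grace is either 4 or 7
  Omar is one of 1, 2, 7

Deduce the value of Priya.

Among the 8 variables, 3 fits only Hank (and all 8 values in {1, 2, 3, 4, 5, 6, 7, 8} must be used), so Hank = 3.
Among the 7 still-open variables, 2 fits only Omar (and all 7 values in {1, 2, 4, 5, 6, 7, 8} must be used), so Omar = 2.
The 6 still-open variables together cover exactly {1, 4, 5, 6, 7, 8} — 6 values for 6 variables — and 5 appears only in Priya's list, so Priya = 5.

5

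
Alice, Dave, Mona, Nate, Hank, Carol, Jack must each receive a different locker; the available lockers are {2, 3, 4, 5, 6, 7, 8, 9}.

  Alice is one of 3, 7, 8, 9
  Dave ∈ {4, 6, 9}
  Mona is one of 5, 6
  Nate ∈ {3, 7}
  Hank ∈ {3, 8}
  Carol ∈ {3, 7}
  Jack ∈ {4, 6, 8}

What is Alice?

9

The 7 variables draw from only 7 values {3, 4, 5, 6, 7, 8, 9}, so each is used; only Mona can be 5, hence Mona = 5.
The 2 variables Nate and Carol are confined to {3, 7}, which locks those values in; drop them from Alice, Hank.
That leaves Hank = 8. Eliminate 8 elsewhere: Alice, Jack.
So Alice = 9.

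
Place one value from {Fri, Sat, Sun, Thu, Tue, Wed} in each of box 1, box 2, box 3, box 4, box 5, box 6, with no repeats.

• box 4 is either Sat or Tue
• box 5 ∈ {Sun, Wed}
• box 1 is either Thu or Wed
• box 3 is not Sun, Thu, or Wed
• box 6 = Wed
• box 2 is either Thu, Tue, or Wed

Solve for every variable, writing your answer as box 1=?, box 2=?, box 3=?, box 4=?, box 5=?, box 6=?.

box 1=Thu, box 2=Tue, box 3=Fri, box 4=Sat, box 5=Sun, box 6=Wed

box 6 must be Wed (only option left). Strike Wed from box 1, box 2, box 5.
That leaves box 1 = Thu. Strike Thu from box 2.
box 2's domain is down to {Tue}, so box 2 = Tue. So box 3, box 4 can't be Tue.
box 4 must be Sat (only option left). Strike Sat from box 3.
That leaves box 5 = Sun.
box 3 must be Fri (only option left).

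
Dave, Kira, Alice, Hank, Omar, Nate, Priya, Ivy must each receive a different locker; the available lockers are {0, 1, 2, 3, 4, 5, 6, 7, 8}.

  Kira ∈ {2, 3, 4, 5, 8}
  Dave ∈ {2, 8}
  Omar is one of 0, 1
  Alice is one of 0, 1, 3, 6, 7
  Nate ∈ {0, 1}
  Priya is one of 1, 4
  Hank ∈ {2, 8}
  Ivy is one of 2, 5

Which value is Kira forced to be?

3

Dave and Hank share exactly the 2 values {2, 8}; by pigeonhole those values go to them, so strike 2, 8 from Kira, Ivy.
Ivy has just one choice, so Ivy = 5. Eliminate 5 elsewhere: Kira.
Omar and Nate share exactly the 2 values {0, 1}; by pigeonhole those values go to them, so strike 0, 1 from Alice, Priya.
Priya must be 4 (only option left). Strike 4 from Kira.
So Kira = 3.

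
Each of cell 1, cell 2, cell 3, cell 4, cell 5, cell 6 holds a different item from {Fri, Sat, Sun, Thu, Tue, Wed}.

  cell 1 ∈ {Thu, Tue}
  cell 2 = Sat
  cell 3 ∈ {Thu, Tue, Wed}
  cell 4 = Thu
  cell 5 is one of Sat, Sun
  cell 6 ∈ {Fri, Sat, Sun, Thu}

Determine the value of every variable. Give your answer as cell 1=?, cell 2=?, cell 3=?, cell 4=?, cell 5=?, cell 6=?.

cell 2 must be Sat (only option left). Remove Sat from cell 5, cell 6.
cell 4 must be Thu (only option left). Remove Thu from cell 1, cell 3, cell 6.
That leaves cell 5 = Sun. Remove Sun from cell 6.
cell 6 must be Fri (only option left).
cell 1 must be Tue (only option left). Remove Tue from cell 3.
cell 3 has just one choice, so cell 3 = Wed.

cell 1=Tue, cell 2=Sat, cell 3=Wed, cell 4=Thu, cell 5=Sun, cell 6=Fri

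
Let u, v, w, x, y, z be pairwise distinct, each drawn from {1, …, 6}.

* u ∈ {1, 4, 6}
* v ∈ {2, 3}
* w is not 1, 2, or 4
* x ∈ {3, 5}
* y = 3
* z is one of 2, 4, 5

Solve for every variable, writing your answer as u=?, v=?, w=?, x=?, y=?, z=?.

u=1, v=2, w=6, x=5, y=3, z=4

y's domain is down to {3}, so y = 3. So v, w, x can't be 3.
v has just one choice, so v = 2. Eliminate 2 elsewhere: z.
x must be 5 (only option left). So w, z can't be 5.
z has just one choice, so z = 4. Remove 4 from u.
w must be 6 (only option left). So u can't be 6.
That leaves u = 1.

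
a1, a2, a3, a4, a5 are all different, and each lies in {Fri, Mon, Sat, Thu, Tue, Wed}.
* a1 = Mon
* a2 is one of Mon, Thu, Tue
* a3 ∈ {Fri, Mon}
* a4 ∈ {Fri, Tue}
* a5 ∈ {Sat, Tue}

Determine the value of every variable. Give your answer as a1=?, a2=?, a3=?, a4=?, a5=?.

a1=Mon, a2=Thu, a3=Fri, a4=Tue, a5=Sat

a1 has just one choice, so a1 = Mon. Eliminate Mon elsewhere: a2, a3.
That leaves a3 = Fri. Remove Fri from a4.
a4 has just one choice, so a4 = Tue. Remove Tue from a2, a5.
a5's domain is down to {Sat}, so a5 = Sat.
That leaves a2 = Thu.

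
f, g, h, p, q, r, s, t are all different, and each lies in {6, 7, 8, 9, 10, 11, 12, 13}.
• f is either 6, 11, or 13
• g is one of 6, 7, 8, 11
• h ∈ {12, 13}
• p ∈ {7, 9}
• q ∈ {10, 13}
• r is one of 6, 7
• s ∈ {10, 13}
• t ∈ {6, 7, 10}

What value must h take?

12

The 8 variables draw from only 8 values {6, 7, 8, 9, 10, 11, 12, 13}, so each is used; only g can be 8, hence g = 8.
Among the 7 still-open variables, 9 fits only p (and all 7 values in {6, 7, 9, 10, 11, 12, 13} must be used), so p = 9.
The 6 still-open variables together cover exactly {6, 7, 10, 11, 12, 13} — 6 values for 6 variables — and 11 appears only in f's list, so f = 11.
Among the 5 still-open variables, 12 fits only h (and all 5 values in {6, 7, 10, 12, 13} must be used), so h = 12.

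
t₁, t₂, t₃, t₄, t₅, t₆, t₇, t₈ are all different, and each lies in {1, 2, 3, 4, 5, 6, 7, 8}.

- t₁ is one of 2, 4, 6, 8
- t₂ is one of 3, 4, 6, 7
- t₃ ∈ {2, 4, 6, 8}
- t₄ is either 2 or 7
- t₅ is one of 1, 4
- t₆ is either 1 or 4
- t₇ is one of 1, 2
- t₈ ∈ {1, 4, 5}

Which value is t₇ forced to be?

The 8 variables together cover exactly {1, 2, 3, 4, 5, 6, 7, 8} — 8 values for 8 variables — and 3 appears only in t₂'s list, so t₂ = 3.
The 7 still-open variables draw from only 7 values {1, 2, 4, 5, 6, 7, 8}, so each is used; only t₈ can be 5, hence t₈ = 5.
The 6 still-open variables draw from only 6 values {1, 2, 4, 6, 7, 8}, so each is used; only t₄ can be 7, hence t₄ = 7.
The 2 variables t₅ and t₆ are confined to {1, 4}, which locks those values in; drop them from t₁, t₃, t₇.
So t₇ = 2.

2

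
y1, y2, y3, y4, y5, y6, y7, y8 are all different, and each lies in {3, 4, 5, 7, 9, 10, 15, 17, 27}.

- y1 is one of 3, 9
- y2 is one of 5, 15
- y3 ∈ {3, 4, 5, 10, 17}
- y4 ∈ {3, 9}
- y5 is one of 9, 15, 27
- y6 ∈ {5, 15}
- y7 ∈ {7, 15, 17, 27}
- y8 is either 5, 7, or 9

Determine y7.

y1 and y4 between them cover only {3, 9} — a naked pair. Remove those values from y3, y5, y8.
y2 and y6 between them cover only {5, 15} — a naked pair. Remove those values from y3, y5, y7, y8.
y5 has just one choice, so y5 = 27. So y7 can't be 27.
That leaves y8 = 7. Eliminate 7 elsewhere: y7.
So y7 = 17.

17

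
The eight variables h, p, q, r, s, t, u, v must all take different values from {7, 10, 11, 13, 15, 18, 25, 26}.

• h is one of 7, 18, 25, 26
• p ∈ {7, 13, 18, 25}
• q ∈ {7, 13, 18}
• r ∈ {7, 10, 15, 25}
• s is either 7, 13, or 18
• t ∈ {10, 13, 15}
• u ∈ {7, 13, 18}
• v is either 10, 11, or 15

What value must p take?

25

The 8 variables draw from only 8 values {7, 10, 11, 13, 15, 18, 25, 26}, so each is used; only v can be 11, hence v = 11.
The 7 still-open variables draw from only 7 values {7, 10, 13, 15, 18, 25, 26}, so each is used; only h can be 26, hence h = 26.
The 3 variables q, s, u are confined to {7, 13, 18}, which locks those values in; drop them from p, r, t.
So p = 25.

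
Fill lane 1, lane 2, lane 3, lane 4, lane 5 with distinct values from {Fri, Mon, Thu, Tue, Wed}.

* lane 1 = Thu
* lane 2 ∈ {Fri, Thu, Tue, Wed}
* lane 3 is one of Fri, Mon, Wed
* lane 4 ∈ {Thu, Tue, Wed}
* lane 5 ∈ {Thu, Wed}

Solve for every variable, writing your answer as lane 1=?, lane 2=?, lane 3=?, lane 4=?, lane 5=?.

lane 1 must be Thu (only option left). Strike Thu from lane 2, lane 4, lane 5.
lane 5's domain is down to {Wed}, so lane 5 = Wed. Strike Wed from lane 2, lane 3, lane 4.
lane 4 has just one choice, so lane 4 = Tue. Strike Tue from lane 2.
lane 2 must be Fri (only option left). Remove Fri from lane 3.
lane 3's domain is down to {Mon}, so lane 3 = Mon.

lane 1=Thu, lane 2=Fri, lane 3=Mon, lane 4=Tue, lane 5=Wed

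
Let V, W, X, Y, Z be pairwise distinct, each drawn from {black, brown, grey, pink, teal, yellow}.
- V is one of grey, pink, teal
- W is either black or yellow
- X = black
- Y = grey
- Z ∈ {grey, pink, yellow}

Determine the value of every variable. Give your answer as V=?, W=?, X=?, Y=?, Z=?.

V=teal, W=yellow, X=black, Y=grey, Z=pink

X must be black (only option left). Remove black from W.
Y must be grey (only option left). Remove grey from V, Z.
W has just one choice, so W = yellow. Strike yellow from Z.
Z must be pink (only option left). Eliminate pink elsewhere: V.
V must be teal (only option left).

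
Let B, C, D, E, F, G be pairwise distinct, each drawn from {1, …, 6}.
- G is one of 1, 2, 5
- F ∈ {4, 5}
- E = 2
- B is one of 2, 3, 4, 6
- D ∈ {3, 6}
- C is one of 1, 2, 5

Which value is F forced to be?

4

E has just one choice, so E = 2. Eliminate 2 elsewhere: B, C, G.
C and G share exactly the 2 values {1, 5}; by pigeonhole those values go to them, so strike 1, 5 from F.
So F = 4.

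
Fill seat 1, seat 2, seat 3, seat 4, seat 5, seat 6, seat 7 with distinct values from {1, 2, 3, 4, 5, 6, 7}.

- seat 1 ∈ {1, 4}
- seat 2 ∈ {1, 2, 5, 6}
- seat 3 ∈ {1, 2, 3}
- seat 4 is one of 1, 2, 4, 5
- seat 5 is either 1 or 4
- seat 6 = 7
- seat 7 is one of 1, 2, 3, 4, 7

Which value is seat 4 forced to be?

seat 6 has just one choice, so seat 6 = 7. Eliminate 7 elsewhere: seat 7.
The 6 still-open variables draw from only 6 values {1, 2, 3, 4, 5, 6}, so each is used; only seat 2 can be 6, hence seat 2 = 6.
The 5 still-open variables together cover exactly {1, 2, 3, 4, 5} — 5 values for 5 variables — and 5 appears only in seat 4's list, so seat 4 = 5.

5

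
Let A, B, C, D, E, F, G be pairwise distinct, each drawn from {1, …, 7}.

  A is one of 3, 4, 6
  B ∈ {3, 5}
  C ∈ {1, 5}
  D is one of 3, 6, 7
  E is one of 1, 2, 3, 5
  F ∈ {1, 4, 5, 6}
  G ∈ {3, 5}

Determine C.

1

The 7 variables together cover exactly {1, 2, 3, 4, 5, 6, 7} — 7 values for 7 variables — and 2 appears only in E's list, so E = 2.
The 6 still-open variables draw from only 6 values {1, 3, 4, 5, 6, 7}, so each is used; only D can be 7, hence D = 7.
B and G between them cover only {3, 5} — a naked pair. Remove those values from A, C, F.
So C = 1.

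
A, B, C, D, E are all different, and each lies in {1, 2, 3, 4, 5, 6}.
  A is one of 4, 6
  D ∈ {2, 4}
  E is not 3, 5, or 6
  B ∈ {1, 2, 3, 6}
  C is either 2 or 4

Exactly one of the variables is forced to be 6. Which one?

The 5 variables together cover exactly {1, 2, 3, 4, 6} — 5 values for 5 variables — and 3 appears only in B's list, so B = 3.
The 4 still-open variables draw from only 4 values {1, 2, 4, 6}, so each is used; only E can be 1, hence E = 1.
The 3 still-open variables together cover exactly {2, 4, 6} — 3 values for 3 variables — and 6 appears only in A's list, so A = 6.

A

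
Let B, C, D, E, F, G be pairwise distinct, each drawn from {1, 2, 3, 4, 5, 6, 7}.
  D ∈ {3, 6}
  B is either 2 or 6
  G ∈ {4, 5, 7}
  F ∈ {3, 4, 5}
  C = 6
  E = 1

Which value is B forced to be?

2

C's domain is down to {6}, so C = 6. So B, D can't be 6.
So B = 2.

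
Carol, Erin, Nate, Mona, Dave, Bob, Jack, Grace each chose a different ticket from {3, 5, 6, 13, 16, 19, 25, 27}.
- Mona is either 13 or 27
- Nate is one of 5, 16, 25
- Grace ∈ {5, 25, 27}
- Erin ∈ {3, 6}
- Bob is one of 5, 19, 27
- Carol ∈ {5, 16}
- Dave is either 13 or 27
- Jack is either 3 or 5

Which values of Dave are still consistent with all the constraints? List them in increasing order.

The 8 variables draw from only 8 values {3, 5, 6, 13, 16, 19, 25, 27}, so each is used; only Erin can be 6, hence Erin = 6.
The 7 still-open variables draw from only 7 values {3, 5, 13, 16, 19, 25, 27}, so each is used; only Jack can be 3, hence Jack = 3.
The 6 still-open variables together cover exactly {5, 13, 16, 19, 25, 27} — 6 values for 6 variables — and 19 appears only in Bob's list, so Bob = 19.
The 2 variables Mona and Dave are confined to {13, 27}, which locks those values in; drop them from Grace.
No further eliminations apply; Dave can still be any of 13, 27.

13, 27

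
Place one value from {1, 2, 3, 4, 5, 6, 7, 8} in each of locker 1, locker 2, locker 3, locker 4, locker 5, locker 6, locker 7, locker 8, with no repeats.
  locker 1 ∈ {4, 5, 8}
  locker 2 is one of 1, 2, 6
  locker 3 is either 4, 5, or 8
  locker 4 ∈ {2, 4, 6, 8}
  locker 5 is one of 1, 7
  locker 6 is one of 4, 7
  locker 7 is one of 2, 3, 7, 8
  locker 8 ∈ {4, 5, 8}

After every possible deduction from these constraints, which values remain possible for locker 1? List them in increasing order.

The 8 variables together cover exactly {1, 2, 3, 4, 5, 6, 7, 8} — 8 values for 8 variables — and 3 appears only in locker 7's list, so locker 7 = 3.
locker 1, locker 3, locker 8 between them cover only {4, 5, 8} — a naked triple. Remove those values from locker 4, locker 6.
locker 6 has just one choice, so locker 6 = 7. So locker 5 can't be 7.
locker 5's domain is down to {1}, so locker 5 = 1. Strike 1 from locker 2.
No further eliminations apply; locker 1 can still be any of 4, 5, 8.

4, 5, 8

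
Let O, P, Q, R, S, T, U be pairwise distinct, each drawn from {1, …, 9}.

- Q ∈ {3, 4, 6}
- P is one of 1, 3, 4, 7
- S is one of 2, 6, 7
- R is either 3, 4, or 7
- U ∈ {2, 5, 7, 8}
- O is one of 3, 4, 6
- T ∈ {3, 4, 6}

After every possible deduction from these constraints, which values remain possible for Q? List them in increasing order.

3, 4, 6

O, Q, T share exactly the 3 values {3, 4, 6}; by pigeonhole those values go to them, so strike 3, 4, 6 from P, R, S.
R has just one choice, so R = 7. So P, S, U can't be 7.
S must be 2 (only option left). Strike 2 from U.
P's domain is down to {1}, so P = 1.
No further eliminations apply; Q can still be any of 3, 4, 6.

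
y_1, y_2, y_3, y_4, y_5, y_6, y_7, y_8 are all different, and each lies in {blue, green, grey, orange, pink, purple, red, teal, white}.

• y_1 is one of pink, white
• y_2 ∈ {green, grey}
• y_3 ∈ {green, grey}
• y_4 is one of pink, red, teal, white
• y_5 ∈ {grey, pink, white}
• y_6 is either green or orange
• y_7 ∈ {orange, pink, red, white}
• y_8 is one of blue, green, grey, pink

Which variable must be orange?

Among the 8 variables, blue fits only y_8 (and all 8 values in {blue, green, grey, orange, pink, red, teal, white} must be used), so y_8 = blue.
The 7 still-open variables together cover exactly {green, grey, orange, pink, red, teal, white} — 7 values for 7 variables — and teal appears only in y_4's list, so y_4 = teal.
The 6 still-open variables draw from only 6 values {green, grey, orange, pink, red, white}, so each is used; only y_7 can be red, hence y_7 = red.
The 5 still-open variables draw from only 5 values {green, grey, orange, pink, white}, so each is used; only y_6 can be orange, hence y_6 = orange.

y_6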